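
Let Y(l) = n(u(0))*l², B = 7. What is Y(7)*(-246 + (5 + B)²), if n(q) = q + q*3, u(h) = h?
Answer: 0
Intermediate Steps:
n(q) = 4*q (n(q) = q + 3*q = 4*q)
Y(l) = 0 (Y(l) = (4*0)*l² = 0*l² = 0)
Y(7)*(-246 + (5 + B)²) = 0*(-246 + (5 + 7)²) = 0*(-246 + 12²) = 0*(-246 + 144) = 0*(-102) = 0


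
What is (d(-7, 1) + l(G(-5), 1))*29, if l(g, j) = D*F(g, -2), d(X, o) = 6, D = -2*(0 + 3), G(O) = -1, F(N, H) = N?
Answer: 348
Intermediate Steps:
D = -6 (D = -2*3 = -6)
l(g, j) = -6*g
(d(-7, 1) + l(G(-5), 1))*29 = (6 - 6*(-1))*29 = (6 + 6)*29 = 12*29 = 348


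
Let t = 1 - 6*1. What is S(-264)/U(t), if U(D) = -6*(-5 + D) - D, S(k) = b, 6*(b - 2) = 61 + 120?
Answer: 193/390 ≈ 0.49487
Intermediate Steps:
t = -5 (t = 1 - 6 = -5)
b = 193/6 (b = 2 + (61 + 120)/6 = 2 + (⅙)*181 = 2 + 181/6 = 193/6 ≈ 32.167)
S(k) = 193/6
U(D) = 30 - 7*D (U(D) = (30 - 6*D) - D = 30 - 7*D)
S(-264)/U(t) = 193/(6*(30 - 7*(-5))) = 193/(6*(30 + 35)) = (193/6)/65 = (193/6)*(1/65) = 193/390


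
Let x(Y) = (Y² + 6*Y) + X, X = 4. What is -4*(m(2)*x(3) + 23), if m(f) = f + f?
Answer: -588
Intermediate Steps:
m(f) = 2*f
x(Y) = 4 + Y² + 6*Y (x(Y) = (Y² + 6*Y) + 4 = 4 + Y² + 6*Y)
-4*(m(2)*x(3) + 23) = -4*((2*2)*(4 + 3² + 6*3) + 23) = -4*(4*(4 + 9 + 18) + 23) = -4*(4*31 + 23) = -4*(124 + 23) = -4*147 = -588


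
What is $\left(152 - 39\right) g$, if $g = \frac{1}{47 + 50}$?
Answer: $\frac{113}{97} \approx 1.1649$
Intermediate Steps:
$g = \frac{1}{97} \approx 0.010309$
$\left(152 - 39\right) g = \left(152 - 39\right) \frac{1}{97} = 113 \cdot \frac{1}{97} = \frac{113}{97}$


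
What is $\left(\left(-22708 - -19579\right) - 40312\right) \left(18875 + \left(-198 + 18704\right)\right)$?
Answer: $-1623868021$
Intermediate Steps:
$\left(\left(-22708 - -19579\right) - 40312\right) \left(18875 + \left(-198 + 18704\right)\right) = \left(\left(-22708 + 19579\right) - 40312\right) \left(18875 + 18506\right) = \left(-3129 - 40312\right) 37381 = \left(-43441\right) 37381 = -1623868021$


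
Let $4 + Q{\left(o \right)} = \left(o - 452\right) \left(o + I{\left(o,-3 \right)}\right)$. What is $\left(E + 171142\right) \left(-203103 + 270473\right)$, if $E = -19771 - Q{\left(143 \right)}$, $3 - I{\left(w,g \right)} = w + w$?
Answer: $7283707550$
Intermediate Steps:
$I{\left(w,g \right)} = 3 - 2 w$ ($I{\left(w,g \right)} = 3 - \left(w + w\right) = 3 - 2 w$)
$Q{\left(o \right)} = -4 + \left(-452 + o\right) \left(3 - o\right)$ ($Q{\left(o \right)} = -4 + \left(o - 452\right) \left(o - \left(-3 + 2 o\right)\right) = -4 + \left(-452 + o\right) \left(3 - o\right)$)
$E = -63027$ ($E = -19771 - \left(-1360 - 143^{2} + 455 \cdot 143\right) = -19771 - \left(-1360 - 20449 + 65065\right) = -19771 - 43256 = -63027$)
$\left(E + 171142\right) \left(-203103 + 270473\right) = \left(-63027 + 171142\right) \left(-203103 + 270473\right) = 108115 \cdot 67370 = 7283707550$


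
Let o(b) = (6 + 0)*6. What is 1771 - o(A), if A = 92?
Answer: 1735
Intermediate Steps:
o(b) = 36 (o(b) = 6*6 = 36)
1771 - o(A) = 1771 - 1*36 = 1771 - 36 = 1735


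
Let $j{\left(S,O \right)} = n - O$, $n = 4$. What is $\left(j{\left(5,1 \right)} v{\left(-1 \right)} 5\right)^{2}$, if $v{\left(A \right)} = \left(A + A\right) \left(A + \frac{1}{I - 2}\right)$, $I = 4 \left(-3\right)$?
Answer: $\frac{50625}{49} \approx 1033.2$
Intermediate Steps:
$I = -12$
$j{\left(S,O \right)} = 4 - O$
$v{\left(A \right)} = 2 A \left(- \frac{1}{14} + A\right)$ ($v{\left(A \right)} = \left(A + A\right) \left(A + \frac{1}{-12 - 2}\right) = 2 A \left(A + \frac{1}{-14}\right) = 2 A \left(A - \frac{1}{14}\right) = 2 A \left(- \frac{1}{14} + A\right)$)
$\left(j{\left(5,1 \right)} v{\left(-1 \right)} 5\right)^{2} = \left(\left(4 - 1\right) \frac{1}{7} \left(-1\right) \left(-1 + 14 \left(-1\right)\right) 5\right)^{2} = \left(\left(4 - 1\right) \frac{1}{7} \left(-1\right) \left(-1 - 14\right) 5\right)^{2} = \left(3 \cdot \frac{1}{7} \left(-1\right) \left(-15\right) 5\right)^{2} = \left(3 \cdot \frac{15}{7} \cdot 5\right)^{2} = \left(\frac{45}{7} \cdot 5\right)^{2} = \left(\frac{225}{7}\right)^{2} = \frac{50625}{49}$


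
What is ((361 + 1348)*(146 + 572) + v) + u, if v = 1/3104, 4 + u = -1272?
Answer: 3804839745/3104 ≈ 1.2258e+6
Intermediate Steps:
u = -1276 (u = -4 - 1272 = -1276)
v = 1/3104 ≈ 0.00032216
((361 + 1348)*(146 + 572) + v) + u = ((361 + 1348)*(146 + 572) + 1/3104) - 1276 = (1709*718 + 1/3104) - 1276 = (1227062 + 1/3104) - 1276 = 3808800449/3104 - 1276 = 3804839745/3104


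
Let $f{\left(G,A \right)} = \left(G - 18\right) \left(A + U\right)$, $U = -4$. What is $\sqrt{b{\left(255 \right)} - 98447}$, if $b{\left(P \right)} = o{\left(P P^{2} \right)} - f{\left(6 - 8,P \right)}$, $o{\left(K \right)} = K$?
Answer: $2 \sqrt{4121987} \approx 4060.5$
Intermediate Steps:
$f{\left(G,A \right)} = \left(-18 + G\right) \left(-4 + A\right)$ ($f{\left(G,A \right)} = \left(G - 18\right) \left(A - 4\right) = \left(-18 + G\right) \left(-4 + A\right)$)
$b{\left(P \right)} = -80 + P^{3} + 20 P$ ($b{\left(P \right)} = P P^{2} - \left(72 - 18 P - 4 \left(6 - 8\right) + P \left(6 - 8\right)\right) = P^{3} - \left(72 - 18 P - 4 \left(6 - 8\right) + P \left(6 - 8\right)\right) = P^{3} - \left(72 - 18 P - -8 + P \left(-2\right)\right) = P^{3} - \left(72 - 18 P + 8 - 2 P\right) = P^{3} - \left(80 - 20 P\right) = P^{3} + \left(-80 + 20 P\right) = -80 + P^{3} + 20 P$)
$\sqrt{b{\left(255 \right)} - 98447} = \sqrt{\left(-80 + 255^{3} + 20 \cdot 255\right) - 98447} = \sqrt{\left(-80 + 16581375 + 5100\right) - 98447} = \sqrt{16586395 - 98447} = \sqrt{16487948} = 2 \sqrt{4121987}$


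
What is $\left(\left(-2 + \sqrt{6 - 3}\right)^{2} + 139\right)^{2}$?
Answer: $21364 - 1168 \sqrt{3} \approx 19341.0$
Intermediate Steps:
$\left(\left(-2 + \sqrt{6 - 3}\right)^{2} + 139\right)^{2} = \left(\left(-2 + \sqrt{3}\right)^{2} + 139\right)^{2} = \left(139 + \left(-2 + \sqrt{3}\right)^{2}\right)^{2}$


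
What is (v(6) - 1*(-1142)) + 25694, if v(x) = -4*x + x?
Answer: 26818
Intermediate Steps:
v(x) = -3*x
(v(6) - 1*(-1142)) + 25694 = (-3*6 - 1*(-1142)) + 25694 = (-18 + 1142) + 25694 = 1124 + 25694 = 26818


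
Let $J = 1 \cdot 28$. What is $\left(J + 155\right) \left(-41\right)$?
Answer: $-7503$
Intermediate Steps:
$J = 28$
$\left(J + 155\right) \left(-41\right) = \left(28 + 155\right) \left(-41\right) = 183 \left(-41\right) = -7503$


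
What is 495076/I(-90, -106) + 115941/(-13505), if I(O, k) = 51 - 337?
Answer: -3359580253/1931215 ≈ -1739.6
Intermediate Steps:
I(O, k) = -286
495076/I(-90, -106) + 115941/(-13505) = 495076/(-286) + 115941/(-13505) = 495076*(-1/286) + 115941*(-1/13505) = -247538/143 - 115941/13505 = -3359580253/1931215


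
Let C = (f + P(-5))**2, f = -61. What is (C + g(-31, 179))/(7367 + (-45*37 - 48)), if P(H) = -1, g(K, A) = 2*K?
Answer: 1891/2827 ≈ 0.66891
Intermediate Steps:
C = 3844 (C = (-61 - 1)**2 = (-62)**2 = 3844)
(C + g(-31, 179))/(7367 + (-45*37 - 48)) = (3844 + 2*(-31))/(7367 + (-45*37 - 48)) = (3844 - 62)/(7367 + (-1665 - 48)) = 3782/(7367 - 1713) = 3782/5654 = 3782*(1/5654) = 1891/2827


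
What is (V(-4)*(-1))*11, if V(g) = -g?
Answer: -44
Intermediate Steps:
(V(-4)*(-1))*11 = (-1*(-4)*(-1))*11 = (4*(-1))*11 = -4*11 = -44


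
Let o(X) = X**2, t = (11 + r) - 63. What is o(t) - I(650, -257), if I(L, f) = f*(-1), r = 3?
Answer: 2144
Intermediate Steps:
I(L, f) = -f
t = -49 (t = (11 + 3) - 63 = 14 - 63 = -49)
o(t) - I(650, -257) = (-49)**2 - (-1)*(-257) = 2401 - 1*257 = 2401 - 257 = 2144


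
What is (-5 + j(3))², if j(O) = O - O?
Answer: 25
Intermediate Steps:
j(O) = 0
(-5 + j(3))² = (-5 + 0)² = (-5)² = 25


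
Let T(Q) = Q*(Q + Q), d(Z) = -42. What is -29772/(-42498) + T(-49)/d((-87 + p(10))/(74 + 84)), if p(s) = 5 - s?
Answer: -89429/787 ≈ -113.63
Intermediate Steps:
T(Q) = 2*Q² (T(Q) = Q*(2*Q) = 2*Q²)
-29772/(-42498) + T(-49)/d((-87 + p(10))/(74 + 84)) = -29772/(-42498) + (2*(-49)²)/(-42) = -29772*(-1/42498) + (2*2401)*(-1/42) = 1654/2361 + 4802*(-1/42) = 1654/2361 - 343/3 = -89429/787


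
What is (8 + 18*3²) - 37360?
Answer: -37190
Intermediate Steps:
(8 + 18*3²) - 37360 = (8 + 18*9) - 37360 = (8 + 162) - 37360 = 170 - 37360 = -37190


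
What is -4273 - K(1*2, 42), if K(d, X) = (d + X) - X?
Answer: -4275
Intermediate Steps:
K(d, X) = d (K(d, X) = (X + d) - X = d)
-4273 - K(1*2, 42) = -4273 - 2 = -4275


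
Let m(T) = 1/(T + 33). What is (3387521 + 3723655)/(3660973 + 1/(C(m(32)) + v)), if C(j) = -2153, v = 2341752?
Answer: 4159325064606/2141302192457 ≈ 1.9424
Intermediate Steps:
m(T) = 1/(33 + T)
(3387521 + 3723655)/(3660973 + 1/(C(m(32)) + v)) = (3387521 + 3723655)/(3660973 + 1/(-2153 + 2341752)) = 7111176/(3660973 + 1/2339599) = 7111176/(8565208769828/2339599) = 7111176*(2339599/8565208769828) = 4159325064606/2141302192457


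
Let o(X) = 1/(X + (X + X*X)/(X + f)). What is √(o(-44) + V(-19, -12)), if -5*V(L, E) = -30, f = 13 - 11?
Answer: √20942130/1870 ≈ 2.4472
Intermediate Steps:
f = 2
V(L, E) = 6 (V(L, E) = -⅕*(-30) = 6)
o(X) = 1/(X + (X + X²)/(2 + X)) (o(X) = 1/(X + (X + X*X)/(X + 2)) = 1/(X + (X + X²)/(2 + X)))
√(o(-44) + V(-19, -12)) = √((2 - 44)/((-44)*(3 + 2*(-44))) + 6) = √(-1/44*(-42)/(3 - 88) + 6) = √(-1/44*(-42)/(-85) + 6) = √(-1/44*(-1/85)*(-42) + 6) = √(-21/1870 + 6) = √(11199/1870) = √20942130/1870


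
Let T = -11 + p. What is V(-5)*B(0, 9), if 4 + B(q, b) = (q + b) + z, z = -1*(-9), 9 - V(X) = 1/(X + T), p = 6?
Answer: 637/5 ≈ 127.40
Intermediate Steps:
T = -5 (T = -11 + 6 = -5)
V(X) = 9 - 1/(-5 + X) (V(X) = 9 - 1/(X - 5) = 9 - 1/(-5 + X))
z = 9
B(q, b) = 5 + b + q (B(q, b) = -4 + ((q + b) + 9) = -4 + ((b + q) + 9) = -4 + (9 + b + q) = 5 + b + q)
V(-5)*B(0, 9) = ((-46 + 9*(-5))/(-5 - 5))*(5 + 9 + 0) = ((-46 - 45)/(-10))*14 = -⅒*(-91)*14 = (91/10)*14 = 637/5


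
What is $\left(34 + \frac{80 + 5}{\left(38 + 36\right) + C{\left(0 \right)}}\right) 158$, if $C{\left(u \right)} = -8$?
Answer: $\frac{183991}{33} \approx 5575.5$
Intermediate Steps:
$\left(34 + \frac{80 + 5}{\left(38 + 36\right) + C{\left(0 \right)}}\right) 158 = \left(34 + \frac{80 + 5}{\left(38 + 36\right) - 8}\right) 158 = \left(34 + \frac{85}{74 - 8}\right) 158 = \left(34 + \frac{85}{66}\right) 158 = \frac{2329}{66} \cdot 158 = \frac{183991}{33}$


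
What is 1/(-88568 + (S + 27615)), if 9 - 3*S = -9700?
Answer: -3/173150 ≈ -1.7326e-5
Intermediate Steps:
S = 9709/3 (S = 3 - 1/3*(-9700) = 3 + 9700/3 = 9709/3 ≈ 3236.3)
1/(-88568 + (S + 27615)) = 1/(-88568 + (9709/3 + 27615)) = 1/(-88568 + 92554/3) = 1/(-173150/3) = -3/173150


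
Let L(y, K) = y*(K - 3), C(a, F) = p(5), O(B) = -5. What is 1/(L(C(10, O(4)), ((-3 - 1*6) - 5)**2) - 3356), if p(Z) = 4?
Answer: -1/2584 ≈ -0.00038700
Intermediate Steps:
C(a, F) = 4
L(y, K) = y*(-3 + K)
1/(L(C(10, O(4)), ((-3 - 1*6) - 5)**2) - 3356) = 1/(4*(-3 + ((-3 - 1*6) - 5)**2) - 3356) = 1/(4*(-3 + ((-3 - 6) - 5)**2) - 3356) = 1/(4*(-3 + (-9 - 5)**2) - 3356) = 1/(4*(-3 + (-14)**2) - 3356) = 1/(4*(-3 + 196) - 3356) = 1/(4*193 - 3356) = 1/(772 - 3356) = 1/(-2584) = -1/2584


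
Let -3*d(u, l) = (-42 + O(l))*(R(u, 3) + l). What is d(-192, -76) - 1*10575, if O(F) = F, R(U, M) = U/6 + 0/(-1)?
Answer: -14823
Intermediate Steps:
R(U, M) = U/6 (R(U, M) = U*(1/6) + 0*(-1) = U/6 + 0 = U/6)
d(u, l) = -(-42 + l)*(l + u/6)/3 (d(u, l) = -(-42 + l)*(u/6 + l)/3 = -(-42 + l)*(l + u/6)/3)
d(-192, -76) - 1*10575 = (14*(-76) - 1/3*(-76)**2 + (7/3)*(-192) - 1/18*(-76)*(-192)) - 1*10575 = (-1064 - 1/3*5776 - 448 - 2432/3) - 10575 = (-1064 - 5776/3 - 448 - 2432/3) - 10575 = -4248 - 10575 = -14823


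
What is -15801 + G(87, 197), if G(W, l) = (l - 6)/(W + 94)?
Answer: -2859790/181 ≈ -15800.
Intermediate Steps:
G(W, l) = (-6 + l)/(94 + W)
-15801 + G(87, 197) = -15801 + (-6 + 197)/(94 + 87) = -15801 + 191/181 = -2859790/181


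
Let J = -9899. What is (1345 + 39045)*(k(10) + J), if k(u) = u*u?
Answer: -395781610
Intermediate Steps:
k(u) = u**2
(1345 + 39045)*(k(10) + J) = (1345 + 39045)*(10**2 - 9899) = 40390*(100 - 9899) = 40390*(-9799) = -395781610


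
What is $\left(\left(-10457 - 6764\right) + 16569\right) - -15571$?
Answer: $14919$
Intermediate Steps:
$\left(\left(-10457 - 6764\right) + 16569\right) - -15571 = \left(-17221 + 16569\right) + 15571 = -652 + 15571 = 14919$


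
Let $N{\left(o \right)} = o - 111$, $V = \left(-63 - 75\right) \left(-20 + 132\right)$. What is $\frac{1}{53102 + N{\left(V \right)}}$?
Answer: $\frac{1}{37535} \approx 2.6642 \cdot 10^{-5}$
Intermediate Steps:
$V = -15456$ ($V = \left(-138\right) 112 = -15456$)
$N{\left(o \right)} = -111 + o$ ($N{\left(o \right)} = o - 111 = -111 + o$)
$\frac{1}{53102 + N{\left(V \right)}} = \frac{1}{53102 - 15567} = \frac{1}{37535}$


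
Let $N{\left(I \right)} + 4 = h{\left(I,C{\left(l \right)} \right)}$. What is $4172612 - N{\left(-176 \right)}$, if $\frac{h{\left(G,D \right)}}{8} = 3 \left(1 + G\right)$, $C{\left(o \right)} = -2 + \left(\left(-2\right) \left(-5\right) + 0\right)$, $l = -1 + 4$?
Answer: $4176816$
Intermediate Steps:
$l = 3$
$C{\left(o \right)} = 8$ ($C{\left(o \right)} = -2 + \left(10 + 0\right) = -2 + 10 = 8$)
$h{\left(G,D \right)} = 24 + 24 G$ ($h{\left(G,D \right)} = 8 \cdot 3 \left(1 + G\right) = 8 \left(3 + 3 G\right) = 24 + 24 G$)
$N{\left(I \right)} = 20 + 24 I$ ($N{\left(I \right)} = -4 + \left(24 + 24 I\right) = 20 + 24 I$)
$4172612 - N{\left(-176 \right)} = 4172612 - \left(20 + 24 \left(-176\right)\right) = 4172612 - \left(20 - 4224\right) = 4172612 - -4204 = 4172612 + 4204 = 4176816$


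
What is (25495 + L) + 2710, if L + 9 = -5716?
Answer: 22480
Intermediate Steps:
L = -5725 (L = -9 - 5716 = -5725)
(25495 + L) + 2710 = (25495 - 5725) + 2710 = 19770 + 2710 = 22480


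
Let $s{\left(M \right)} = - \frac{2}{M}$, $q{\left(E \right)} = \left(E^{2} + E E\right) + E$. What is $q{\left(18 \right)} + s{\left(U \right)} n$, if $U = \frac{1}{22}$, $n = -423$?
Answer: $19278$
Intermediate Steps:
$q{\left(E \right)} = E + 2 E^{2}$ ($q{\left(E \right)} = \left(E^{2} + E^{2}\right) + E = 2 E^{2} + E = E + 2 E^{2}$)
$U = \frac{1}{22} \approx 0.045455$
$q{\left(18 \right)} + s{\left(U \right)} n = 18 \left(1 + 2 \cdot 18\right) + - 2 \frac{1}{\frac{1}{22}} \left(-423\right) = 18 \left(1 + 36\right) + \left(-2\right) 22 \left(-423\right) = 18 \cdot 37 - -18612 = 666 + 18612 = 19278$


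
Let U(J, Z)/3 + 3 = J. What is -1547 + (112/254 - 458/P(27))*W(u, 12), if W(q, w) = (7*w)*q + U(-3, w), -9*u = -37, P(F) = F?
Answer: -71548217/10287 ≈ -6955.2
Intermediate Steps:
u = 37/9 (u = -⅑*(-37) = 37/9 ≈ 4.1111)
U(J, Z) = -9 + 3*J
W(q, w) = -18 + 7*q*w (W(q, w) = (7*w)*q + (-9 + 3*(-3)) = 7*q*w + (-9 - 9) = 7*q*w - 18 = -18 + 7*q*w)
-1547 + (112/254 - 458/P(27))*W(u, 12) = -1547 + (112/254 - 458/27)*(-18 + 7*(37/9)*12) = -1547 + (112*(1/254) - 458*1/27)*(-18 + 1036/3) = -1547 + (56/127 - 458/27)*(982/3) = -1547 - 56654/3429*982/3 = -1547 - 55634228/10287 = -71548217/10287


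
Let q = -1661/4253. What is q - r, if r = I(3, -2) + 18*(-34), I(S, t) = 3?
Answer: 2588416/4253 ≈ 608.61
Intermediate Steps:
q = -1661/4253 (q = -1661*1/4253 = -1661/4253 ≈ -0.39055)
r = -609 (r = 3 + 18*(-34) = 3 - 612 = -609)
q - r = -1661/4253 - 1*(-609) = -1661/4253 + 609 = 2588416/4253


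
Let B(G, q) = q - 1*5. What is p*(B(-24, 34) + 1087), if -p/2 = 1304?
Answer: -2910528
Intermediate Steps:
p = -2608 (p = -2*1304 = -2608)
B(G, q) = -5 + q (B(G, q) = q - 5 = -5 + q)
p*(B(-24, 34) + 1087) = -2608*((-5 + 34) + 1087) = -2608*(29 + 1087) = -2608*1116 = -2910528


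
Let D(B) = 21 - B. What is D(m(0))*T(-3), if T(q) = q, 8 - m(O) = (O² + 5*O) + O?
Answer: -39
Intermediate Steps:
m(O) = 8 - O² - 6*O (m(O) = 8 - ((O² + 5*O) + O) = 8 - (O² + 6*O) = 8 + (-O² - 6*O) = 8 - O² - 6*O)
D(m(0))*T(-3) = (21 - (8 - 1*0² - 6*0))*(-3) = (21 - (8 - 1*0 + 0))*(-3) = (21 - (8 + 0 + 0))*(-3) = (21 - 1*8)*(-3) = (21 - 8)*(-3) = 13*(-3) = -39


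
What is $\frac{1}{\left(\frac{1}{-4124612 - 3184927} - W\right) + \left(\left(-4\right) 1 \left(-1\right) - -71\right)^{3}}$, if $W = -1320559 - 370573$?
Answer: $\frac{7309539}{15445107073772} \approx 4.7326 \cdot 10^{-7}$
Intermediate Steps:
$W = -1691132$ ($W = -1320559 - 370573 = -1691132$)
$\frac{1}{\left(\frac{1}{-4124612 - 3184927} - W\right) + \left(\left(-4\right) 1 \left(-1\right) - -71\right)^{3}} = \frac{1}{\left(\frac{1}{-4124612 - 3184927} - -1691132\right) + \left(\left(-4\right) 1 \left(-1\right) - -71\right)^{3}} = \frac{1}{\left(\frac{1}{-7309539} + 1691132\right) + \left(\left(-4\right) \left(-1\right) + 71\right)^{3}} = \frac{1}{\left(- \frac{1}{7309539} + 1691132\right) + \left(4 + 71\right)^{3}} = \frac{1}{\frac{12361395308147}{7309539} + 75^{3}} = \frac{1}{\frac{12361395308147}{7309539} + 421875} = \frac{1}{\frac{15445107073772}{7309539}} = \frac{7309539}{15445107073772}$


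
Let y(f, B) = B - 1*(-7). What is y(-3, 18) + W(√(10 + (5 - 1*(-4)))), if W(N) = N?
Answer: 25 + √19 ≈ 29.359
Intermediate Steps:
y(f, B) = 7 + B (y(f, B) = B + 7 = 7 + B)
y(-3, 18) + W(√(10 + (5 - 1*(-4)))) = (7 + 18) + √(10 + (5 - 1*(-4))) = 25 + √(10 + (5 + 4)) = 25 + √(10 + 9) = 25 + √19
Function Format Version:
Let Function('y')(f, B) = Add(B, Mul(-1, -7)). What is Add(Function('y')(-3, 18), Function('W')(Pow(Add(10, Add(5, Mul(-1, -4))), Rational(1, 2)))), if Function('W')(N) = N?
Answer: Add(25, Pow(19, Rational(1, 2))) ≈ 29.359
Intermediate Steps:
Function('y')(f, B) = Add(7, B) (Function('y')(f, B) = Add(B, 7) = Add(7, B))
Add(Function('y')(-3, 18), Function('W')(Pow(Add(10, Add(5, Mul(-1, -4))), Rational(1, 2)))) = Add(Add(7, 18), Pow(Add(10, Add(5, Mul(-1, -4))), Rational(1, 2))) = Add(25, Pow(Add(10, Add(5, 4)), Rational(1, 2))) = Add(25, Pow(Add(10, 9), Rational(1, 2))) = Add(25, Pow(19, Rational(1, 2)))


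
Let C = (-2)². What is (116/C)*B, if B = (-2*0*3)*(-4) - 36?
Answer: -1044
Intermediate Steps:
B = -36 (B = (0*3)*(-4) - 36 = 0*(-4) - 36 = 0 - 36 = -36)
C = 4
(116/C)*B = (116/4)*(-36) = (116*(¼))*(-36) = 29*(-36) = -1044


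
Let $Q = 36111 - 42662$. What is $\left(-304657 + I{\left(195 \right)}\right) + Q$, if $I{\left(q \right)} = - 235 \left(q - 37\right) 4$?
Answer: $-459728$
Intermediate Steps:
$Q = -6551$
$I{\left(q \right)} = 34780 - 940 q$ ($I{\left(q \right)} = - 235 \left(-37 + q\right) 4 = \left(8695 - 235 q\right) 4 = 34780 - 940 q$)
$\left(-304657 + I{\left(195 \right)}\right) + Q = \left(-304657 + \left(34780 - 183300\right)\right) - 6551 = \left(-304657 - 148520\right) - 6551 = -453177 - 6551 = -459728$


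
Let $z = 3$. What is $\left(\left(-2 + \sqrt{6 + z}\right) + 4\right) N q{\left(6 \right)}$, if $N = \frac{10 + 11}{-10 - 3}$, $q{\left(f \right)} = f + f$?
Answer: $- \frac{1260}{13} \approx -96.923$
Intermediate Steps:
$q{\left(f \right)} = 2 f$
$N = - \frac{21}{13}$ ($N = \frac{21}{-13} = 21 \left(- \frac{1}{13}\right) = - \frac{21}{13} \approx -1.6154$)
$\left(\left(-2 + \sqrt{6 + z}\right) + 4\right) N q{\left(6 \right)} = \left(\left(-2 + \sqrt{6 + 3}\right) + 4\right) \left(- \frac{21}{13}\right) 2 \cdot 6 = \left(\left(-2 + \sqrt{9}\right) + 4\right) \left(- \frac{21}{13}\right) 12 = \left(\left(-2 + 3\right) + 4\right) \left(- \frac{21}{13}\right) 12 = \left(1 + 4\right) \left(- \frac{21}{13}\right) 12 = 5 \left(- \frac{21}{13}\right) 12 = \left(- \frac{105}{13}\right) 12 = - \frac{1260}{13}$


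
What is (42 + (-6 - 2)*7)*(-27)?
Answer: 378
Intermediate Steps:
(42 + (-6 - 2)*7)*(-27) = (42 - 8*7)*(-27) = (42 - 56)*(-27) = -14*(-27) = 378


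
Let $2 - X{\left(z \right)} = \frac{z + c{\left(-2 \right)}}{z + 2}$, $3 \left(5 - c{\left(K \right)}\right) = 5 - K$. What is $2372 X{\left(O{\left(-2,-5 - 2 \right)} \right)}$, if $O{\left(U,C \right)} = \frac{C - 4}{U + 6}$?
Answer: $\frac{40324}{9} \approx 4480.4$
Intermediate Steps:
$c{\left(K \right)} = \frac{10}{3} + \frac{K}{3}$ ($c{\left(K \right)} = 5 - \frac{5 - K}{3} = 5 + \left(- \frac{5}{3} + \frac{K}{3}\right) = \frac{10}{3} + \frac{K}{3}$)
$O{\left(U,C \right)} = \frac{-4 + C}{6 + U}$
$X{\left(z \right)} = 2 - \frac{\frac{8}{3} + z}{2 + z}$ ($X{\left(z \right)} = 2 - \frac{z + \left(\frac{10}{3} + \frac{1}{3} \left(-2\right)\right)}{z + 2} = 2 - \frac{z + \left(\frac{10}{3} - \frac{2}{3}\right)}{2 + z} = 2 - \frac{z + \frac{8}{3}}{2 + z} = 2 - \frac{\frac{8}{3} + z}{2 + z}$)
$2372 X{\left(O{\left(-2,-5 - 2 \right)} \right)} = 2372 \frac{\frac{4}{3} + \frac{-4 - 7}{6 - 2}}{2 + \frac{-4 - 7}{6 - 2}} = 2372 \frac{\frac{4}{3} + \frac{-4 - 7}{4}}{2 + \frac{-4 - 7}{4}} = 2372 \frac{\frac{4}{3} + \frac{1}{4} \left(-11\right)}{2 + \frac{1}{4} \left(-11\right)} = 2372 \frac{\frac{4}{3} - \frac{11}{4}}{2 - \frac{11}{4}} = 2372 \frac{1}{- \frac{3}{4}} \left(- \frac{17}{12}\right) = 2372 \left(\left(- \frac{4}{3}\right) \left(- \frac{17}{12}\right)\right) = 2372 \cdot \frac{17}{9} = \frac{40324}{9}$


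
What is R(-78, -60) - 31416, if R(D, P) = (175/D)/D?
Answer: -191134769/6084 ≈ -31416.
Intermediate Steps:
R(D, P) = 175/D²
R(-78, -60) - 31416 = 175/(-78)² - 31416 = 175*(1/6084) - 31416 = 175/6084 - 31416 = -191134769/6084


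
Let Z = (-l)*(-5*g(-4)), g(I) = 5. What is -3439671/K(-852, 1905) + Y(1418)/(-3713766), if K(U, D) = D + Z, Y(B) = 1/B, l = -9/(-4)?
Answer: -24151627857573479/13770904291620 ≈ -1753.8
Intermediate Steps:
l = 9/4 (l = -9*(-¼) = 9/4 ≈ 2.2500)
Z = 225/4 (Z = (-1*9/4)*(-5*5) = -9/4*(-25) = 225/4 ≈ 56.250)
K(U, D) = 225/4 + D (K(U, D) = D + 225/4 = 225/4 + D)
-3439671/K(-852, 1905) + Y(1418)/(-3713766) = -3439671/(225/4 + 1905) + 1/(1418*(-3713766)) = -3439671/7845/4 + (1/1418)*(-1/3713766) = -3439671*4/7845 - 1/5266120188 = -4586228/2615 - 1/5266120188 = -24151627857573479/13770904291620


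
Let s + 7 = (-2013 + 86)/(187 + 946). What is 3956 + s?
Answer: 4472290/1133 ≈ 3947.3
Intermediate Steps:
s = -9858/1133 (s = -7 + (-2013 + 86)/(187 + 946) = -7 - 1927/1133 = -9858/1133 ≈ -8.7008)
3956 + s = 3956 - 9858/1133 = 4472290/1133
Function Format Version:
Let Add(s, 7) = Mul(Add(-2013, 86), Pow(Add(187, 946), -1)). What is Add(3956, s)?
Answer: Rational(4472290, 1133) ≈ 3947.3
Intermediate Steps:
s = Rational(-9858, 1133) (s = Add(-7, Mul(Add(-2013, 86), Pow(Add(187, 946), -1))) = Add(-7, Mul(-1927, Pow(1133, -1))) = Add(-7, Mul(-1927, Rational(1, 1133))) = Add(-7, Rational(-1927, 1133)) = Rational(-9858, 1133) ≈ -8.7008)
Add(3956, s) = Add(3956, Rational(-9858, 1133)) = Rational(4472290, 1133)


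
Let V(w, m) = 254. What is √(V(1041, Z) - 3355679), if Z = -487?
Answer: 45*I*√1657 ≈ 1831.8*I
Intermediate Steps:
√(V(1041, Z) - 3355679) = √(254 - 3355679) = √(-3355425) = 45*I*√1657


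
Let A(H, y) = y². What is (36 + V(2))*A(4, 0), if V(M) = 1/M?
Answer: 0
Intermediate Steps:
(36 + V(2))*A(4, 0) = (36 + 1/2)*0² = (36 + ½)*0 = (73/2)*0 = 0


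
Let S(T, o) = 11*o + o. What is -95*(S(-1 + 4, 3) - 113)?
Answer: 7315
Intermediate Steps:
S(T, o) = 12*o
-95*(S(-1 + 4, 3) - 113) = -95*(12*3 - 113) = -95*(36 - 113) = -95*(-77) = 7315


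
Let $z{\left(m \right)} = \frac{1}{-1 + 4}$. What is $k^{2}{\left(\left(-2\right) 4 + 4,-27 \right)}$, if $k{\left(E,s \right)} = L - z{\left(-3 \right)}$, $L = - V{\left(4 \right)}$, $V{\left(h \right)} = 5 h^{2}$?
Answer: $\frac{58081}{9} \approx 6453.4$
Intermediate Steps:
$z{\left(m \right)} = \frac{1}{3}$
$L = -80$ ($L = - 5 \cdot 4^{2} = - 5 \cdot 16 = \left(-1\right) 80 = -80$)
$k{\left(E,s \right)} = - \frac{241}{3}$ ($k{\left(E,s \right)} = -80 - \frac{1}{3} = - \frac{241}{3}$)
$k^{2}{\left(\left(-2\right) 4 + 4,-27 \right)} = \left(- \frac{241}{3}\right)^{2} = \frac{58081}{9}$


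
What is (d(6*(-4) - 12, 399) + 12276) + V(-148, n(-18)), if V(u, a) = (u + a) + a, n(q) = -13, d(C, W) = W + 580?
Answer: 13081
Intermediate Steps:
d(C, W) = 580 + W
V(u, a) = u + 2*a (V(u, a) = (a + u) + a = u + 2*a)
(d(6*(-4) - 12, 399) + 12276) + V(-148, n(-18)) = ((580 + 399) + 12276) + (-148 + 2*(-13)) = (979 + 12276) + (-148 - 26) = 13255 - 174 = 13081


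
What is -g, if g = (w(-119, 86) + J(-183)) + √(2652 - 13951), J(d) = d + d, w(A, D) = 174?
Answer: 192 - I*√11299 ≈ 192.0 - 106.3*I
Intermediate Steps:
J(d) = 2*d
g = -192 + I*√11299 (g = (174 + 2*(-183)) + √(2652 - 13951) = (174 - 366) + √(-11299) = -192 + I*√11299 ≈ -192.0 + 106.3*I)
-g = -(-192 + I*√11299) = 192 - I*√11299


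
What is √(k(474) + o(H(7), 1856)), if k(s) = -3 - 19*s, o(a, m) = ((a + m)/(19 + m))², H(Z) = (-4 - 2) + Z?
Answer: 2*I*√879689366/625 ≈ 94.911*I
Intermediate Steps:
H(Z) = -6 + Z
o(a, m) = (a + m)²/(19 + m)² (o(a, m) = ((a + m)/(19 + m))² = (a + m)²/(19 + m)²)
√(k(474) + o(H(7), 1856)) = √((-3 - 19*474) + ((-6 + 7) + 1856)²/(19 + 1856)²) = √((-3 - 9006) + (1 + 1856)²/1875²) = √(-9009 + (1/3515625)*1857²) = √(-9009 + (1/3515625)*3448449) = √(-9009 + 383161/390625) = √(-3518757464/390625) = 2*I*√879689366/625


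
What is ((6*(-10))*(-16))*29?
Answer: 27840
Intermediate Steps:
((6*(-10))*(-16))*29 = -60*(-16)*29 = 960*29 = 27840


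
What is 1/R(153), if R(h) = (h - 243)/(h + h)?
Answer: -17/5 ≈ -3.4000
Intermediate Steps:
R(h) = (-243 + h)/(2*h) (R(h) = (-243 + h)/((2*h)) = (-243 + h)*(1/(2*h)) = (-243 + h)/(2*h))
1/R(153) = 1/((½)*(-243 + 153)/153) = 1/((½)*(1/153)*(-90)) = 1/(-5/17) = -17/5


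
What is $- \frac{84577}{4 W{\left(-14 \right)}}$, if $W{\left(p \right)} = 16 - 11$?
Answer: $- \frac{84577}{20} \approx -4228.9$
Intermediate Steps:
$W{\left(p \right)} = 5$
$- \frac{84577}{4 W{\left(-14 \right)}} = - \frac{84577}{4 \cdot 5} = - \frac{84577}{20}$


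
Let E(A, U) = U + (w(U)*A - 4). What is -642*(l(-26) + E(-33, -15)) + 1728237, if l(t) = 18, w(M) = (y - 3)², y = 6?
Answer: 1919553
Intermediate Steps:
w(M) = 9 (w(M) = (6 - 3)² = 3² = 9)
E(A, U) = -4 + U + 9*A (E(A, U) = U + (9*A - 4) = U + (-4 + 9*A) = -4 + U + 9*A)
-642*(l(-26) + E(-33, -15)) + 1728237 = -642*(18 + (-4 - 15 + 9*(-33))) + 1728237 = -642*(18 + (-4 - 15 - 297)) + 1728237 = -642*(18 - 316) + 1728237 = -642*(-298) + 1728237 = 191316 + 1728237 = 1919553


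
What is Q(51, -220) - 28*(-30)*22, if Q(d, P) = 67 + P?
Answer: 18327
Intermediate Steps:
Q(51, -220) - 28*(-30)*22 = (67 - 220) - 28*(-30)*22 = -153 + 840*22 = -153 + 18480 = 18327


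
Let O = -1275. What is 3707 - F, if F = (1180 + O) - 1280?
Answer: 5082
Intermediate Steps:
F = -1375 (F = (1180 - 1275) - 1280 = -95 - 1280 = -1375)
3707 - F = 3707 - 1*(-1375) = 3707 + 1375 = 5082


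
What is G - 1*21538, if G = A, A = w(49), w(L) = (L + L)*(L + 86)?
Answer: -8308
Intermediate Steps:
w(L) = 2*L*(86 + L) (w(L) = (2*L)*(86 + L) = 2*L*(86 + L))
A = 13230 (A = 2*49*(86 + 49) = 2*49*135 = 13230)
G = 13230
G - 1*21538 = 13230 - 1*21538 = 13230 - 21538 = -8308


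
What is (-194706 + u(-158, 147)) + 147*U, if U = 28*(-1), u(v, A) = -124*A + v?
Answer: -217208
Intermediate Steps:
u(v, A) = v - 124*A
U = -28
(-194706 + u(-158, 147)) + 147*U = (-194706 + (-158 - 124*147)) + 147*(-28) = (-194706 + (-158 - 18228)) - 4116 = (-194706 - 18386) - 4116 = -213092 - 4116 = -217208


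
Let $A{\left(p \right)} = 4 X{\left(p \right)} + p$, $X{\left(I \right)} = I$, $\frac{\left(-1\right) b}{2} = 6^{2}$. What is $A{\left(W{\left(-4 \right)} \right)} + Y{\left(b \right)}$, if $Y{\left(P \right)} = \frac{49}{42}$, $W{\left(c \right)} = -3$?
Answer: $- \frac{83}{6} \approx -13.833$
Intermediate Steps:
$b = -72$ ($b = - 2 \cdot 6^{2} = \left(-2\right) 36 = -72$)
$Y{\left(P \right)} = \frac{7}{6}$ ($Y{\left(P \right)} = 49 \cdot \frac{1}{42} = \frac{7}{6}$)
$A{\left(p \right)} = 5 p$ ($A{\left(p \right)} = 4 p + p = 5 p$)
$A{\left(W{\left(-4 \right)} \right)} + Y{\left(b \right)} = 5 \left(-3\right) + \frac{7}{6} = -15 + \frac{7}{6} = - \frac{83}{6}$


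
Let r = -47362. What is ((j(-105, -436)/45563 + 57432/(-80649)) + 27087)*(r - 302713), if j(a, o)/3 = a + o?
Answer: -11614487738861828150/1224870129 ≈ -9.4822e+9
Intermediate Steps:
j(a, o) = 3*a + 3*o (j(a, o) = 3*(a + o) = 3*a + 3*o)
((j(-105, -436)/45563 + 57432/(-80649)) + 27087)*(r - 302713) = (((3*(-105) + 3*(-436))/45563 + 57432/(-80649)) + 27087)*(-47362 - 302713) = (((-315 - 1308)*(1/45563) + 57432*(-1/80649)) + 27087)*(-350075) = ((-1623*1/45563 - 19144/26883) + 27087)*(-350075) = ((-1623/45563 - 19144/26883) + 27087)*(-350075) = (-915889181/1224870129 + 27087)*(-350075) = (33177141295042/1224870129)*(-350075) = -11614487738861828150/1224870129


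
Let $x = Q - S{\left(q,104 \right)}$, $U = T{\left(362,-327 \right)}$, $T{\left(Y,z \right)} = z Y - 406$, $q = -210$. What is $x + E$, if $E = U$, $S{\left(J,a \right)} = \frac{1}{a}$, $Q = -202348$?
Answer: $- \frac{33397313}{104} \approx -3.2113 \cdot 10^{5}$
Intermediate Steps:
$T{\left(Y,z \right)} = -406 + Y z$ ($T{\left(Y,z \right)} = Y z - 406 = -406 + Y z$)
$U = -118780$ ($U = -406 + 362 \left(-327\right) = -406 - 118374 = -118780$)
$E = -118780$
$x = - \frac{21044193}{104}$ ($x = -202348 - \frac{1}{104} = - \frac{21044193}{104} \approx -2.0235 \cdot 10^{5}$)
$x + E = - \frac{21044193}{104} - 118780 = - \frac{33397313}{104}$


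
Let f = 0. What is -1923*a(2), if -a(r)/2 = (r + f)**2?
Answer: 15384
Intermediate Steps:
a(r) = -2*r**2 (a(r) = -2*(r + 0)**2 = -2*r**2)
-1923*a(2) = -(-3846)*2**2 = -(-3846)*4 = -1923*(-8) = 15384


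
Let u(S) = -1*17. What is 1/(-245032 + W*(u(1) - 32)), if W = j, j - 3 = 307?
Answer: -1/260222 ≈ -3.8429e-6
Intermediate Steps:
u(S) = -17
j = 310 (j = 3 + 307 = 310)
W = 310
1/(-245032 + W*(u(1) - 32)) = 1/(-245032 + 310*(-17 - 32)) = 1/(-245032 + 310*(-49)) = 1/(-245032 - 15190) = 1/(-260222) = -1/260222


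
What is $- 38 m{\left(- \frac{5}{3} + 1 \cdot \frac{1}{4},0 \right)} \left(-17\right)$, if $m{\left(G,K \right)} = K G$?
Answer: $0$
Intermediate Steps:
$m{\left(G,K \right)} = G K$
$- 38 m{\left(- \frac{5}{3} + 1 \cdot \frac{1}{4},0 \right)} \left(-17\right) = - 38 \left(- \frac{5}{3} + 1 \cdot \frac{1}{4}\right) 0 \left(-17\right) = - 38 \left(\left(-5\right) \frac{1}{3} + 1 \cdot \frac{1}{4}\right) 0 \left(-17\right) = - 38 \left(- \frac{5}{3} + \frac{1}{4}\right) 0 \left(-17\right) = - 38 \left(\left(- \frac{17}{12}\right) 0\right) \left(-17\right) = \left(-38\right) 0 \left(-17\right) = 0 \left(-17\right) = 0$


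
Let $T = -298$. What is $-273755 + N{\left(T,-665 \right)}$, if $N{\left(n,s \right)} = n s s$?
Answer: $-132056805$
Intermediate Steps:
$N{\left(n,s \right)} = n s^{2}$
$-273755 + N{\left(T,-665 \right)} = -273755 - 298 \left(-665\right)^{2} = -273755 - 131783050 = -132056805$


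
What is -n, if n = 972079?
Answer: -972079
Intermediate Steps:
-n = -1*972079 = -972079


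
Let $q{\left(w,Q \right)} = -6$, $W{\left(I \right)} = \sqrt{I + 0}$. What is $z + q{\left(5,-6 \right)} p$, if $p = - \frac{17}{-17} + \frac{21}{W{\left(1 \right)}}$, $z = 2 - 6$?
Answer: $-136$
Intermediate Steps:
$W{\left(I \right)} = \sqrt{I}$
$z = -4$ ($z = 2 - 6 = -4$)
$p = 22$ ($p = - \frac{17}{-17} + \frac{21}{\sqrt{1}} = \left(-17\right) \left(- \frac{1}{17}\right) + \frac{21}{1} = 1 + 21 \cdot 1 = 1 + 21 = 22$)
$z + q{\left(5,-6 \right)} p = -4 - 132 = -136$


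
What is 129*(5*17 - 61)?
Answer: 3096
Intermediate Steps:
129*(5*17 - 61) = 129*(85 - 61) = 129*24 = 3096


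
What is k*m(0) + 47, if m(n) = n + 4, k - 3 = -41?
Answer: -105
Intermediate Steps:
k = -38 (k = 3 - 41 = -38)
m(n) = 4 + n
k*m(0) + 47 = -38*(4 + 0) + 47 = -38*4 + 47 = -152 + 47 = -105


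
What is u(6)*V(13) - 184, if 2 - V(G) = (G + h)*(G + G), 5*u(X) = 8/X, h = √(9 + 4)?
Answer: -1368/5 - 104*√13/15 ≈ -298.60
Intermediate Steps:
h = √13 ≈ 3.6056
u(X) = 8/(5*X) (u(X) = (8/X)/5 = 8/(5*X))
V(G) = 2 - 2*G*(G + √13) (V(G) = 2 - (G + √13)*(G + G) = 2 - (G + √13)*2*G = 2 - 2*G*(G + √13))
u(6)*V(13) - 184 = ((8/5)/6)*(2 - 2*13² - 2*13*√13) - 184 = ((8/5)*(⅙))*(2 - 2*169 - 26*√13) - 184 = 4*(2 - 338 - 26*√13)/15 - 184 = 4*(-336 - 26*√13)/15 - 184 = (-448/5 - 104*√13/15) - 184 = -1368/5 - 104*√13/15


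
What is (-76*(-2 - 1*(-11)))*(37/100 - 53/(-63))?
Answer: -144989/175 ≈ -828.51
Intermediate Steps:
(-76*(-2 - 1*(-11)))*(37/100 - 53/(-63)) = (-76*(-2 + 11))*(37*(1/100) - 53*(-1/63)) = (-76*9)*(37/100 + 53/63) = -684*7631/6300 = -144989/175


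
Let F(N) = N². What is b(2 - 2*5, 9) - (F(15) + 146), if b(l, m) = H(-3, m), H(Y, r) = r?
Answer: -362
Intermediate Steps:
b(l, m) = m
b(2 - 2*5, 9) - (F(15) + 146) = 9 - (15² + 146) = 9 - (225 + 146) = 9 - 1*371 = 9 - 371 = -362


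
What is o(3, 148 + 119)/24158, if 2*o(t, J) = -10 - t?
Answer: -13/48316 ≈ -0.00026906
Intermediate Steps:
o(t, J) = -5 - t/2 (o(t, J) = (-10 - t)/2 = -5 - t/2)
o(3, 148 + 119)/24158 = (-5 - 1/2*3)/24158 = (-5 - 3/2)*(1/24158) = -13/2*1/24158 = -13/48316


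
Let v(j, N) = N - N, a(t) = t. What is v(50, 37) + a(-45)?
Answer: -45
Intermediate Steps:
v(j, N) = 0
v(50, 37) + a(-45) = 0 - 45 = -45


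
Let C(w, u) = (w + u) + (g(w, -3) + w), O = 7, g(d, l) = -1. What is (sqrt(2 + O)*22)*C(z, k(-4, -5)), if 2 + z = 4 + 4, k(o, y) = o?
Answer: 462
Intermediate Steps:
z = 6 (z = -2 + (4 + 4) = -2 + 8 = 6)
C(w, u) = -1 + u + 2*w (C(w, u) = (w + u) + (-1 + w) = (u + w) + (-1 + w) = -1 + u + 2*w)
(sqrt(2 + O)*22)*C(z, k(-4, -5)) = (sqrt(2 + 7)*22)*(-1 - 4 + 2*6) = (sqrt(9)*22)*(-1 - 4 + 12) = (3*22)*7 = 66*7 = 462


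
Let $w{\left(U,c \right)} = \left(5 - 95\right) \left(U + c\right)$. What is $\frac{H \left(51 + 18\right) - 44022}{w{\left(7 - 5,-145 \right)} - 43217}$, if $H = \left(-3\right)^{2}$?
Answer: $\frac{43401}{30347} \approx 1.4302$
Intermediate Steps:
$w{\left(U,c \right)} = - 90 U - 90 c$ ($w{\left(U,c \right)} = - 90 \left(U + c\right) = - 90 U - 90 c$)
$H = 9$
$\frac{H \left(51 + 18\right) - 44022}{w{\left(7 - 5,-145 \right)} - 43217} = \frac{9 \left(51 + 18\right) - 44022}{\left(- 90 \left(7 - 5\right) - -13050\right) - 43217} = \frac{9 \cdot 69 - 44022}{\left(- 90 \left(7 - 5\right) + 13050\right) - 43217} = \frac{621 - 44022}{\left(\left(-90\right) 2 + 13050\right) - 43217} = - \frac{43401}{\left(-180 + 13050\right) - 43217} = - \frac{43401}{12870 - 43217} = - \frac{43401}{-30347} = \left(-43401\right) \left(- \frac{1}{30347}\right) = \frac{43401}{30347}$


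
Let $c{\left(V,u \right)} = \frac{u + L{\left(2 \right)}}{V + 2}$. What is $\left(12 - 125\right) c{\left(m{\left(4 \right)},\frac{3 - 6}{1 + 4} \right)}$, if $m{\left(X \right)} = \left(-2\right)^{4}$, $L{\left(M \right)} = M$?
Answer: $- \frac{791}{90} \approx -8.7889$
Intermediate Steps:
$m{\left(X \right)} = 16$
$c{\left(V,u \right)} = \frac{2 + u}{2 + V}$ ($c{\left(V,u \right)} = \frac{u + 2}{V + 2} = \frac{2 + u}{2 + V}$)
$\left(12 - 125\right) c{\left(m{\left(4 \right)},\frac{3 - 6}{1 + 4} \right)} = \left(12 - 125\right) \frac{2 + \frac{3 - 6}{1 + 4}}{2 + 16} = - 113 \frac{2 - \frac{3}{5}}{18} = - 113 \cdot \frac{1}{18} \cdot \frac{7}{5} = \left(-113\right) \frac{7}{90} = - \frac{791}{90}$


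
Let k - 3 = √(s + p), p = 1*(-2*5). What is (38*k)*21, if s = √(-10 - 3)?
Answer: 2394 + 798*√(-10 + I*√13) ≈ 2841.9 + 2562.9*I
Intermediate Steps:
s = I*√13 (s = √(-13) = I*√13 ≈ 3.6056*I)
p = -10 (p = 1*(-10) = -10)
k = 3 + √(-10 + I*√13) (k = 3 + √(I*√13 - 10) = 3 + √(-10 + I*√13) ≈ 3.5613 + 3.2117*I)
(38*k)*21 = (38*(3 + √(-10 + I*√13)))*21 = (114 + 38*√(-10 + I*√13))*21 = 2394 + 798*√(-10 + I*√13)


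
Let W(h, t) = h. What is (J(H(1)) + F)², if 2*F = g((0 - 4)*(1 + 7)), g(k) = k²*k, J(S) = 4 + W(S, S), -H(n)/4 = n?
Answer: 268435456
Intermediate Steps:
H(n) = -4*n
J(S) = 4 + S
g(k) = k³
F = -16384 (F = ((0 - 4)*(1 + 7))³/2 = (-4*8)³/2 = (½)*(-32)³ = (½)*(-32768) = -16384)
(J(H(1)) + F)² = ((4 - 4*1) - 16384)² = ((4 - 4) - 16384)² = (0 - 16384)² = (-16384)² = 268435456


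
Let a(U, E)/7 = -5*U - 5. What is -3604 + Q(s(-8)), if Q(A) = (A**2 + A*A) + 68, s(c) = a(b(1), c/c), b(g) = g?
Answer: 6264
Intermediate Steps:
a(U, E) = -35 - 35*U (a(U, E) = 7*(-5*U - 5) = 7*(-5 - 5*U) = -35 - 35*U)
s(c) = -70 (s(c) = -35 - 35*1 = -35 - 35 = -70)
Q(A) = 68 + 2*A**2 (Q(A) = (A**2 + A**2) + 68 = 2*A**2 + 68 = 68 + 2*A**2)
-3604 + Q(s(-8)) = -3604 + (68 + 2*(-70)**2) = -3604 + (68 + 2*4900) = -3604 + (68 + 9800) = -3604 + 9868 = 6264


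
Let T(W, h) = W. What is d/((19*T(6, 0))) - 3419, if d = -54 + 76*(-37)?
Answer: -196316/57 ≈ -3444.1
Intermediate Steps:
d = -2866 (d = -54 - 2812 = -2866)
d/((19*T(6, 0))) - 3419 = -2866/(19*6) - 3419 = -2866/114 - 3419 = -2866*1/114 - 3419 = -1433/57 - 3419 = -196316/57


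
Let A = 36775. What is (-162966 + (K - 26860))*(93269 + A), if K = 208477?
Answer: 2425450644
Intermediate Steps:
(-162966 + (K - 26860))*(93269 + A) = (-162966 + (208477 - 26860))*(93269 + 36775) = (-162966 + 181617)*130044 = 18651*130044 = 2425450644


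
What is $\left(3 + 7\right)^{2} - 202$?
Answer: $-102$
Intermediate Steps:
$\left(3 + 7\right)^{2} - 202 = 10^{2} - 202 = 100 - 202 = -102$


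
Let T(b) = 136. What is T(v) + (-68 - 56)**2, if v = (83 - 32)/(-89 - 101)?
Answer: 15512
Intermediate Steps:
v = -51/190 (v = 51/(-190) = 51*(-1/190) = -51/190 ≈ -0.26842)
T(v) + (-68 - 56)**2 = 136 + (-68 - 56)**2 = 136 + (-124)**2 = 136 + 15376 = 15512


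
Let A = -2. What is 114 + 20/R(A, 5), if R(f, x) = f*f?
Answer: 119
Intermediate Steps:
R(f, x) = f**2
114 + 20/R(A, 5) = 114 + 20/(-2)**2 = 114 + 20/4 = 114 + (1/4)*20 = 114 + 5 = 119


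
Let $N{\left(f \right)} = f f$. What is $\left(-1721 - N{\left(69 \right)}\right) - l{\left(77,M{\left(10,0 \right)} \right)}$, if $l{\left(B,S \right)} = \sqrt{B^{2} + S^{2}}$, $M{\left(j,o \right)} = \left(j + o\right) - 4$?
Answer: $-6482 - \sqrt{5965} \approx -6559.2$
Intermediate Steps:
$N{\left(f \right)} = f^{2}$
$M{\left(j,o \right)} = -4 + j + o$
$\left(-1721 - N{\left(69 \right)}\right) - l{\left(77,M{\left(10,0 \right)} \right)} = \left(-1721 - 69^{2}\right) - \sqrt{77^{2} + \left(-4 + 10 + 0\right)^{2}} = \left(-1721 - 4761\right) - \sqrt{5929 + 6^{2}} = \left(-1721 - 4761\right) - \sqrt{5929 + 36} = -6482 - \sqrt{5965}$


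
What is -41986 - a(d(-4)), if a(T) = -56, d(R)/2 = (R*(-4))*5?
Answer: -41930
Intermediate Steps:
d(R) = -40*R (d(R) = 2*((R*(-4))*5) = 2*(-4*R*5) = 2*(-20*R) = -40*R)
-41986 - a(d(-4)) = -41986 - 1*(-56) = -41986 + 56 = -41930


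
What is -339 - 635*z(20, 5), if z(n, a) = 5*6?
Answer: -19389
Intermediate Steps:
z(n, a) = 30
-339 - 635*z(20, 5) = -339 - 635*30 = -339 - 19050 = -19389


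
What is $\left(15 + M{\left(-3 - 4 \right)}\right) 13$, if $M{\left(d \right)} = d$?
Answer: $104$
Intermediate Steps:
$\left(15 + M{\left(-3 - 4 \right)}\right) 13 = \left(15 - 7\right) 13 = 8 \cdot 13 = 104$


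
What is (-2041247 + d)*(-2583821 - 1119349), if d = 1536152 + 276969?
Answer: 844789359420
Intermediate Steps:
d = 1813121
(-2041247 + d)*(-2583821 - 1119349) = (-2041247 + 1813121)*(-2583821 - 1119349) = -228126*(-3703170) = 844789359420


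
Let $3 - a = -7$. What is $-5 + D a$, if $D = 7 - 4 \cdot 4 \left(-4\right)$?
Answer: $705$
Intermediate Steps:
$a = 10$ ($a = 3 - -7 = 3 + 7 = 10$)
$D = 71$ ($D = 7 - 16 \left(-4\right) = 7 - -64 = 7 + 64 = 71$)
$-5 + D a = -5 + 71 \cdot 10 = -5 + 710 = 705$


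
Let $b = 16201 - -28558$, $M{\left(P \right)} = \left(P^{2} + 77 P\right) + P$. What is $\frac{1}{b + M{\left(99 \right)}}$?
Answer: $\frac{1}{62282} \approx 1.6056 \cdot 10^{-5}$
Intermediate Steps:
$M{\left(P \right)} = P^{2} + 78 P$
$b = 44759$ ($b = 16201 + 28558 = 44759$)
$\frac{1}{b + M{\left(99 \right)}} = \frac{1}{44759 + 99 \left(78 + 99\right)} = \frac{1}{44759 + 99 \cdot 177} = \frac{1}{44759 + 17523} = \frac{1}{62282}$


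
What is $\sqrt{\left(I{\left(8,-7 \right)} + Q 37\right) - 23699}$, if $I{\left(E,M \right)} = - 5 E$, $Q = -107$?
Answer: $i \sqrt{27698} \approx 166.43 i$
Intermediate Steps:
$\sqrt{\left(I{\left(8,-7 \right)} + Q 37\right) - 23699} = \sqrt{\left(\left(-5\right) 8 - 3959\right) - 23699} = \sqrt{\left(-40 - 3959\right) - 23699} = \sqrt{-3999 - 23699} = \sqrt{-27698} = i \sqrt{27698}$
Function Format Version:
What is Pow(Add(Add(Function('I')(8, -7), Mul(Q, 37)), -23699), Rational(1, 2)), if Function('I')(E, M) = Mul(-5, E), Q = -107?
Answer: Mul(I, Pow(27698, Rational(1, 2))) ≈ Mul(166.43, I)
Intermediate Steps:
Pow(Add(Add(Function('I')(8, -7), Mul(Q, 37)), -23699), Rational(1, 2)) = Pow(Add(Add(Mul(-5, 8), Mul(-107, 37)), -23699), Rational(1, 2)) = Pow(Add(Add(-40, -3959), -23699), Rational(1, 2)) = Pow(Add(-3999, -23699), Rational(1, 2)) = Pow(-27698, Rational(1, 2)) = Mul(I, Pow(27698, Rational(1, 2)))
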